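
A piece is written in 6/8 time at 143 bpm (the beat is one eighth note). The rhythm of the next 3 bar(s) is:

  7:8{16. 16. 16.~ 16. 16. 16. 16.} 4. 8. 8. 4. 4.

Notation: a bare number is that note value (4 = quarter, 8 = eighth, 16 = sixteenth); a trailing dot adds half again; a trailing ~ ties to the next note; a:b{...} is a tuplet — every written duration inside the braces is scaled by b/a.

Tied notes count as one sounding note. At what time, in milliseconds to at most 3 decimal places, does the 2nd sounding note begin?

1. 0.0ms @ 0 + 359.64ms (6/7)
2. 359.64ms @ 6/7 + 359.64ms (6/7)
3. 719.281ms @ 12/7 + 719.281ms (12/7)
4. 1438.561ms @ 24/7 + 359.64ms (6/7)
5. 1798.202ms @ 30/7 + 359.64ms (6/7)
6. 2157.842ms @ 36/7 + 359.64ms (6/7)
7. 2517.483ms @ 6 + 1258.741ms (3)
8. 3776.224ms @ 9 + 629.371ms (3/2)
9. 4405.594ms @ 21/2 + 629.371ms (3/2)
10. 5034.965ms @ 12 + 1258.741ms (3)
11. 6293.706ms @ 15 + 1258.741ms (3)

note 2 onset = 6/7b = 359.64ms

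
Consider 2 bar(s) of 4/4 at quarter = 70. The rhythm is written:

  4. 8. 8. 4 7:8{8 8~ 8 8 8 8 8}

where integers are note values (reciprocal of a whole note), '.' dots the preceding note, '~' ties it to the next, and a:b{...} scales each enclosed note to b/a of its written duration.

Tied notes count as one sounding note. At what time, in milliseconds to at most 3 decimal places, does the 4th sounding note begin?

note 4 onset = 3b = 2571.429ms

1. 0.0ms @ 0 + 1285.714ms (3/2)
2. 1285.714ms @ 3/2 + 642.857ms (3/4)
3. 1928.571ms @ 9/4 + 642.857ms (3/4)
4. 2571.429ms @ 3 + 857.143ms (1)
5. 3428.571ms @ 4 + 489.796ms (4/7)
6. 3918.367ms @ 32/7 + 979.592ms (8/7)
7. 4897.959ms @ 40/7 + 489.796ms (4/7)
8. 5387.755ms @ 44/7 + 489.796ms (4/7)
9. 5877.551ms @ 48/7 + 489.796ms (4/7)
10. 6367.347ms @ 52/7 + 489.796ms (4/7)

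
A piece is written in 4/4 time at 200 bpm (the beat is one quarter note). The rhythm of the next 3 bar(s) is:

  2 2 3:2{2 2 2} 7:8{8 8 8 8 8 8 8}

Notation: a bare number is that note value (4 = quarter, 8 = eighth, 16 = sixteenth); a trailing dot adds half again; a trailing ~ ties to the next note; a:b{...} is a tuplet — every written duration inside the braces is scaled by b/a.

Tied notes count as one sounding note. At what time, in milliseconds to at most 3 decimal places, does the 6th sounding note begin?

1. 0.0ms @ 0 + 600.0ms (2)
2. 600.0ms @ 2 + 600.0ms (2)
3. 1200.0ms @ 4 + 400.0ms (4/3)
4. 1600.0ms @ 16/3 + 400.0ms (4/3)
5. 2000.0ms @ 20/3 + 400.0ms (4/3)
6. 2400.0ms @ 8 + 171.429ms (4/7)
7. 2571.429ms @ 60/7 + 171.429ms (4/7)
8. 2742.857ms @ 64/7 + 171.429ms (4/7)
9. 2914.286ms @ 68/7 + 171.429ms (4/7)
10. 3085.714ms @ 72/7 + 171.429ms (4/7)
11. 3257.143ms @ 76/7 + 171.429ms (4/7)
12. 3428.571ms @ 80/7 + 171.429ms (4/7)

note 6 onset = 8b = 2400.0ms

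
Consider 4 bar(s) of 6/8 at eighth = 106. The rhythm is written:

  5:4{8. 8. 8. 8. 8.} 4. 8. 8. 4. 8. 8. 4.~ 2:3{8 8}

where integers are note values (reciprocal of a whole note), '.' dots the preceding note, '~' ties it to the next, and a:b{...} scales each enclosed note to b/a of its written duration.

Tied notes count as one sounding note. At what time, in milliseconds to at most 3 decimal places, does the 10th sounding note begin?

1. 0.0ms @ 0 + 679.245ms (6/5)
2. 679.245ms @ 6/5 + 679.245ms (6/5)
3. 1358.491ms @ 12/5 + 679.245ms (6/5)
4. 2037.736ms @ 18/5 + 679.245ms (6/5)
5. 2716.981ms @ 24/5 + 679.245ms (6/5)
6. 3396.226ms @ 6 + 1698.113ms (3)
7. 5094.34ms @ 9 + 849.057ms (3/2)
8. 5943.396ms @ 21/2 + 849.057ms (3/2)
9. 6792.453ms @ 12 + 1698.113ms (3)
10. 8490.566ms @ 15 + 849.057ms (3/2)
11. 9339.623ms @ 33/2 + 849.057ms (3/2)
12. 10188.679ms @ 18 + 2547.17ms (9/2)
13. 12735.849ms @ 45/2 + 849.057ms (3/2)

note 10 onset = 15b = 8490.566ms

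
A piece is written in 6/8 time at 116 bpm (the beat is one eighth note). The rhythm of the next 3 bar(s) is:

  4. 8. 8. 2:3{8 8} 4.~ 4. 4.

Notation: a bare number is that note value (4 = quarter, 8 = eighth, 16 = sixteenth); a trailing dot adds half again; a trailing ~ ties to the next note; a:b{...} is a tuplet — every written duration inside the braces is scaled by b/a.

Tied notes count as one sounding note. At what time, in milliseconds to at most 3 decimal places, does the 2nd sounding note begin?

1. 0.0ms @ 0 + 1551.724ms (3)
2. 1551.724ms @ 3 + 775.862ms (3/2)
3. 2327.586ms @ 9/2 + 775.862ms (3/2)
4. 3103.448ms @ 6 + 775.862ms (3/2)
5. 3879.31ms @ 15/2 + 775.862ms (3/2)
6. 4655.172ms @ 9 + 3103.448ms (6)
7. 7758.621ms @ 15 + 1551.724ms (3)

note 2 onset = 3b = 1551.724ms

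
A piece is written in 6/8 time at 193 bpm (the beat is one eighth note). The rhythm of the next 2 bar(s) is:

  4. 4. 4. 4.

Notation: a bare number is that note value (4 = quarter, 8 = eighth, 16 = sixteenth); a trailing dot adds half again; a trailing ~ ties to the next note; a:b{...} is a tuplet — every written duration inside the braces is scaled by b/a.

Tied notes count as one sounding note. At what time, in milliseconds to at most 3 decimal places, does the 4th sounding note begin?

1. 0.0ms @ 0 + 932.642ms (3)
2. 932.642ms @ 3 + 932.642ms (3)
3. 1865.285ms @ 6 + 932.642ms (3)
4. 2797.927ms @ 9 + 932.642ms (3)

note 4 onset = 9b = 2797.927ms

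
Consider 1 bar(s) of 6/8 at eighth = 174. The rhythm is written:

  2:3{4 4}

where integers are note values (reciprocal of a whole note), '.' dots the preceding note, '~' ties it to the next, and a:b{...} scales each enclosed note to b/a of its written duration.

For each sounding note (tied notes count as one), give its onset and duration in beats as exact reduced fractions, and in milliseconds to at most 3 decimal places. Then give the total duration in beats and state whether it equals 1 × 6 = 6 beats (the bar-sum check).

1) 0.0ms=0b +1034.483ms=3b
2) 1034.483ms=3b +1034.483ms=3b
Σ=6b of 6 (174bpm 6/8) — PASS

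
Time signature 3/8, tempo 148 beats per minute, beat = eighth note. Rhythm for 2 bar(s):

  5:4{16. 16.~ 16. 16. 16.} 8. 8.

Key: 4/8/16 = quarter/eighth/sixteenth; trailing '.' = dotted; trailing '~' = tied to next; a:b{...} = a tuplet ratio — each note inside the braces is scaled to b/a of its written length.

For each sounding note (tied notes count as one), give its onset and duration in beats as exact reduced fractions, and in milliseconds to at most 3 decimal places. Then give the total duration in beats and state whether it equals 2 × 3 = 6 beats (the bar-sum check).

1) 0.0ms=0b +243.243ms=3/5b
2) 243.243ms=3/5b +486.486ms=6/5b
3) 729.73ms=9/5b +243.243ms=3/5b
4) 972.973ms=12/5b +243.243ms=3/5b
5) 1216.216ms=3b +608.108ms=3/2b
6) 1824.324ms=9/2b +608.108ms=3/2b
Σ=6b of 6 (148bpm 3/8) — PASS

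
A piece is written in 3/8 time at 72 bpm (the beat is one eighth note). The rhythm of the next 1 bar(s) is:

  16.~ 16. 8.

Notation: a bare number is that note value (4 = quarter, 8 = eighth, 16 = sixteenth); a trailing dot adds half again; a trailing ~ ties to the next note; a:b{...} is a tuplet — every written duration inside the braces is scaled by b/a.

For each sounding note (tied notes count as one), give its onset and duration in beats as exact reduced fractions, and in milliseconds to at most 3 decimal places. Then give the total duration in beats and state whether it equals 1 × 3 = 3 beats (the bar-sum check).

1) 0.0ms=0b +1250.0ms=3/2b
2) 1250.0ms=3/2b +1250.0ms=3/2b
Σ=3b of 3 (72bpm 3/8) — PASS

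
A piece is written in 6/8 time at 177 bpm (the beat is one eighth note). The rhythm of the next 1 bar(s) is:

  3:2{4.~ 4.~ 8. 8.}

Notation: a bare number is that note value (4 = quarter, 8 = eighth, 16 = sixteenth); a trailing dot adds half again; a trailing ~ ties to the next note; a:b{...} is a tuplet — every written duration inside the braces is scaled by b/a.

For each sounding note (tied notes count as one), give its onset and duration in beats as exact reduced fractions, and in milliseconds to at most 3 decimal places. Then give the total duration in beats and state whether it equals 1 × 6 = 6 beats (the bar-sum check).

1) 0.0ms=0b +1694.915ms=5b
2) 1694.915ms=5b +338.983ms=1b
Σ=6b of 6 (177bpm 6/8) — PASS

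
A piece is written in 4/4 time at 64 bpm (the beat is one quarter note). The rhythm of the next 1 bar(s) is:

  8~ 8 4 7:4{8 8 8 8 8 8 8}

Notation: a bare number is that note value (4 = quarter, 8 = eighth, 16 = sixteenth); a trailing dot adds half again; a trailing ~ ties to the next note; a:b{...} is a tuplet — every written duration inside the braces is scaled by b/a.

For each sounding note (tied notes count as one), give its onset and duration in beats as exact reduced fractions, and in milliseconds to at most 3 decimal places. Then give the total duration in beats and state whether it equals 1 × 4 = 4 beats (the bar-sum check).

1) 0.0ms=0b +937.5ms=1b
2) 937.5ms=1b +937.5ms=1b
3) 1875.0ms=2b +267.857ms=2/7b
4) 2142.857ms=16/7b +267.857ms=2/7b
5) 2410.714ms=18/7b +267.857ms=2/7b
6) 2678.571ms=20/7b +267.857ms=2/7b
7) 2946.429ms=22/7b +267.857ms=2/7b
8) 3214.286ms=24/7b +267.857ms=2/7b
9) 3482.143ms=26/7b +267.857ms=2/7b
Σ=4b of 4 (64bpm 4/4) — PASS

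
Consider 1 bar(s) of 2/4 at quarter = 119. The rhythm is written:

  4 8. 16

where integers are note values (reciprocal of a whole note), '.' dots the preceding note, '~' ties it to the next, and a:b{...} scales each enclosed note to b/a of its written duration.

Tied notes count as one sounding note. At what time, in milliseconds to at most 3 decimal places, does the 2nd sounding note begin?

note 2 onset = 1b = 504.202ms

1. 0.0ms @ 0 + 504.202ms (1)
2. 504.202ms @ 1 + 378.151ms (3/4)
3. 882.353ms @ 7/4 + 126.05ms (1/4)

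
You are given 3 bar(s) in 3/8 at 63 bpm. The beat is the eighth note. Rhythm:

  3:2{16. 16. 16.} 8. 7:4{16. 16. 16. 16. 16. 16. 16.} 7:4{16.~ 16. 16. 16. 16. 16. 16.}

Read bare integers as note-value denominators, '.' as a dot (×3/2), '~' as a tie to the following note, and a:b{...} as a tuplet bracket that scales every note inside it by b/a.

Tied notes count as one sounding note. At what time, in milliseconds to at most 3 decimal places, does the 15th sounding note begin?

1. 0.0ms @ 0 + 476.19ms (1/2)
2. 476.19ms @ 1/2 + 476.19ms (1/2)
3. 952.381ms @ 1 + 476.19ms (1/2)
4. 1428.571ms @ 3/2 + 1428.571ms (3/2)
5. 2857.143ms @ 3 + 408.163ms (3/7)
6. 3265.306ms @ 24/7 + 408.163ms (3/7)
7. 3673.469ms @ 27/7 + 408.163ms (3/7)
8. 4081.633ms @ 30/7 + 408.163ms (3/7)
9. 4489.796ms @ 33/7 + 408.163ms (3/7)
10. 4897.959ms @ 36/7 + 408.163ms (3/7)
11. 5306.122ms @ 39/7 + 408.163ms (3/7)
12. 5714.286ms @ 6 + 816.327ms (6/7)
13. 6530.612ms @ 48/7 + 408.163ms (3/7)
14. 6938.776ms @ 51/7 + 408.163ms (3/7)
15. 7346.939ms @ 54/7 + 408.163ms (3/7)
16. 7755.102ms @ 57/7 + 408.163ms (3/7)
17. 8163.265ms @ 60/7 + 408.163ms (3/7)

note 15 onset = 54/7b = 7346.939ms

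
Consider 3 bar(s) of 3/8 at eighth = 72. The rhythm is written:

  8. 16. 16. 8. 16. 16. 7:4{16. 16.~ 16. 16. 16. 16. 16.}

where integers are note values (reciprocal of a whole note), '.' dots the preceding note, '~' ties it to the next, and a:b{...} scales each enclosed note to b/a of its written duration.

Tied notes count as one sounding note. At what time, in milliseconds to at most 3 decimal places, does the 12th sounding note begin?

note 12 onset = 60/7b = 7142.857ms

1. 0.0ms @ 0 + 1250.0ms (3/2)
2. 1250.0ms @ 3/2 + 625.0ms (3/4)
3. 1875.0ms @ 9/4 + 625.0ms (3/4)
4. 2500.0ms @ 3 + 1250.0ms (3/2)
5. 3750.0ms @ 9/2 + 625.0ms (3/4)
6. 4375.0ms @ 21/4 + 625.0ms (3/4)
7. 5000.0ms @ 6 + 357.143ms (3/7)
8. 5357.143ms @ 45/7 + 714.286ms (6/7)
9. 6071.429ms @ 51/7 + 357.143ms (3/7)
10. 6428.571ms @ 54/7 + 357.143ms (3/7)
11. 6785.714ms @ 57/7 + 357.143ms (3/7)
12. 7142.857ms @ 60/7 + 357.143ms (3/7)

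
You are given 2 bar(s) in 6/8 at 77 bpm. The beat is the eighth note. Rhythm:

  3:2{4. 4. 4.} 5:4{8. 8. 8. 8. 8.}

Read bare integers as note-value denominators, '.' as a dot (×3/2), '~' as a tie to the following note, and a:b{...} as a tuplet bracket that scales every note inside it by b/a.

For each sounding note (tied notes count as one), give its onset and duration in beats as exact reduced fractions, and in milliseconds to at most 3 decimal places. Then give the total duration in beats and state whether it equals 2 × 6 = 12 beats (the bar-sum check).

1) 0.0ms=0b +1558.442ms=2b
2) 1558.442ms=2b +1558.442ms=2b
3) 3116.883ms=4b +1558.442ms=2b
4) 4675.325ms=6b +935.065ms=6/5b
5) 5610.39ms=36/5b +935.065ms=6/5b
6) 6545.455ms=42/5b +935.065ms=6/5b
7) 7480.519ms=48/5b +935.065ms=6/5b
8) 8415.584ms=54/5b +935.065ms=6/5b
Σ=12b of 12 (77bpm 6/8) — PASS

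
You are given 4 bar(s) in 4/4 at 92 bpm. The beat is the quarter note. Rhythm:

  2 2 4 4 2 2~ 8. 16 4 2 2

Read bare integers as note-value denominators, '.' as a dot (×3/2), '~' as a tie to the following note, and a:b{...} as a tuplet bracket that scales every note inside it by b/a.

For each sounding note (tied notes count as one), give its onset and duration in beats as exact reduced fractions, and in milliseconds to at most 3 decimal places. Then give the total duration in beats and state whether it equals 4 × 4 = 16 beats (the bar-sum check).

1) 0.0ms=0b +1304.348ms=2b
2) 1304.348ms=2b +1304.348ms=2b
3) 2608.696ms=4b +652.174ms=1b
4) 3260.87ms=5b +652.174ms=1b
5) 3913.043ms=6b +1304.348ms=2b
6) 5217.391ms=8b +1793.478ms=11/4b
7) 7010.87ms=43/4b +163.043ms=1/4b
8) 7173.913ms=11b +652.174ms=1b
9) 7826.087ms=12b +1304.348ms=2b
10) 9130.435ms=14b +1304.348ms=2b
Σ=16b of 16 (92bpm 4/4) — PASS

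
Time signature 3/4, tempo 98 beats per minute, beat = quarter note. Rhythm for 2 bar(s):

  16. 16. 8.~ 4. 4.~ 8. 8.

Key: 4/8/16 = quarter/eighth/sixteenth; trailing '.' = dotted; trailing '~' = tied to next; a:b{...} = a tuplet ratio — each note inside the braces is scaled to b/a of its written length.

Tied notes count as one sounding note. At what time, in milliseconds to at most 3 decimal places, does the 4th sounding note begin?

1. 0.0ms @ 0 + 229.592ms (3/8)
2. 229.592ms @ 3/8 + 229.592ms (3/8)
3. 459.184ms @ 3/4 + 1377.551ms (9/4)
4. 1836.735ms @ 3 + 1377.551ms (9/4)
5. 3214.286ms @ 21/4 + 459.184ms (3/4)

note 4 onset = 3b = 1836.735ms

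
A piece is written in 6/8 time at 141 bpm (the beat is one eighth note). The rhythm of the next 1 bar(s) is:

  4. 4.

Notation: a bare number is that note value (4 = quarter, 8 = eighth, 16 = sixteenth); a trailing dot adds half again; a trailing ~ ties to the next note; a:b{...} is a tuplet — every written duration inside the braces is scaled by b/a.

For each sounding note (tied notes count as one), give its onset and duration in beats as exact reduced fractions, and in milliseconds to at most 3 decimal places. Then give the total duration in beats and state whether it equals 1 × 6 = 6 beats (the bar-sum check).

1) 0.0ms=0b +1276.596ms=3b
2) 1276.596ms=3b +1276.596ms=3b
Σ=6b of 6 (141bpm 6/8) — PASS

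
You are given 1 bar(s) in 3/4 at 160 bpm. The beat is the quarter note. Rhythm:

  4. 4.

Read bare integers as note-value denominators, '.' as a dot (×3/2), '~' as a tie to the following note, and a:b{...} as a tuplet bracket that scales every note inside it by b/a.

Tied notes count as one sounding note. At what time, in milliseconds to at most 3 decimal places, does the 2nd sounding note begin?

note 2 onset = 3/2b = 562.5ms

1. 0.0ms @ 0 + 562.5ms (3/2)
2. 562.5ms @ 3/2 + 562.5ms (3/2)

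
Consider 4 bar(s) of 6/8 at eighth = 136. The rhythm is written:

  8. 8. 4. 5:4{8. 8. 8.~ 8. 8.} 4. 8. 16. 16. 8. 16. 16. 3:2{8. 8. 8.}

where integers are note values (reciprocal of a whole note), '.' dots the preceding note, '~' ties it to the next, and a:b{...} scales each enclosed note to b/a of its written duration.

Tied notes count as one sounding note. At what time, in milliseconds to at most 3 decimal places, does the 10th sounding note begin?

1. 0.0ms @ 0 + 661.765ms (3/2)
2. 661.765ms @ 3/2 + 661.765ms (3/2)
3. 1323.529ms @ 3 + 1323.529ms (3)
4. 2647.059ms @ 6 + 529.412ms (6/5)
5. 3176.471ms @ 36/5 + 529.412ms (6/5)
6. 3705.882ms @ 42/5 + 1058.824ms (12/5)
7. 4764.706ms @ 54/5 + 529.412ms (6/5)
8. 5294.118ms @ 12 + 1323.529ms (3)
9. 6617.647ms @ 15 + 661.765ms (3/2)
10. 7279.412ms @ 33/2 + 330.882ms (3/4)
11. 7610.294ms @ 69/4 + 330.882ms (3/4)
12. 7941.176ms @ 18 + 661.765ms (3/2)
13. 8602.941ms @ 39/2 + 330.882ms (3/4)
14. 8933.824ms @ 81/4 + 330.882ms (3/4)
15. 9264.706ms @ 21 + 441.176ms (1)
16. 9705.882ms @ 22 + 441.176ms (1)
17. 10147.059ms @ 23 + 441.176ms (1)

note 10 onset = 33/2b = 7279.412ms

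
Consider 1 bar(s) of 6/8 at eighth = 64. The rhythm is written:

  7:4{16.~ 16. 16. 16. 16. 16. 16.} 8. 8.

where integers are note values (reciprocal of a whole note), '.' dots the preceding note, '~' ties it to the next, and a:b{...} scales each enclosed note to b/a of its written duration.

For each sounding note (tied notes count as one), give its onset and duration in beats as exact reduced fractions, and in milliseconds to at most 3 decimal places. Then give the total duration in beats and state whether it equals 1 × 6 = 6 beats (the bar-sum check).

1) 0.0ms=0b +803.571ms=6/7b
2) 803.571ms=6/7b +401.786ms=3/7b
3) 1205.357ms=9/7b +401.786ms=3/7b
4) 1607.143ms=12/7b +401.786ms=3/7b
5) 2008.929ms=15/7b +401.786ms=3/7b
6) 2410.714ms=18/7b +401.786ms=3/7b
7) 2812.5ms=3b +1406.25ms=3/2b
8) 4218.75ms=9/2b +1406.25ms=3/2b
Σ=6b of 6 (64bpm 6/8) — PASS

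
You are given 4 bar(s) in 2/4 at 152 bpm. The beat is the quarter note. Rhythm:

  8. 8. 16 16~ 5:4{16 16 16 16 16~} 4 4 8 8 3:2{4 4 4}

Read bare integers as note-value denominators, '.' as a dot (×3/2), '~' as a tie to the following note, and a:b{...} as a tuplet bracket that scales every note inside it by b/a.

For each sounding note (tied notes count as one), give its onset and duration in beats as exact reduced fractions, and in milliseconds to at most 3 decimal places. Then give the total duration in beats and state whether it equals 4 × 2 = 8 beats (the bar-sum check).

1) 0.0ms=0b +296.053ms=3/4b
2) 296.053ms=3/4b +296.053ms=3/4b
3) 592.105ms=3/2b +98.684ms=1/4b
4) 690.789ms=7/4b +177.632ms=9/20b
5) 868.421ms=11/5b +78.947ms=1/5b
6) 947.368ms=12/5b +78.947ms=1/5b
7) 1026.316ms=13/5b +78.947ms=1/5b
8) 1105.263ms=14/5b +473.684ms=6/5b
9) 1578.947ms=4b +394.737ms=1b
10) 1973.684ms=5b +197.368ms=1/2b
11) 2171.053ms=11/2b +197.368ms=1/2b
12) 2368.421ms=6b +263.158ms=2/3b
13) 2631.579ms=20/3b +263.158ms=2/3b
14) 2894.737ms=22/3b +263.158ms=2/3b
Σ=8b of 8 (152bpm 2/4) — PASS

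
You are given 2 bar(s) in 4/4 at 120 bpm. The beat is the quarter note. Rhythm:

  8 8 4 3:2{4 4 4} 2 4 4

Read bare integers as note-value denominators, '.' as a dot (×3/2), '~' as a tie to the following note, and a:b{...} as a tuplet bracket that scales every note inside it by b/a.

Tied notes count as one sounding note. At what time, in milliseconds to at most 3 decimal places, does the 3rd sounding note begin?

1. 0.0ms @ 0 + 250.0ms (1/2)
2. 250.0ms @ 1/2 + 250.0ms (1/2)
3. 500.0ms @ 1 + 500.0ms (1)
4. 1000.0ms @ 2 + 333.333ms (2/3)
5. 1333.333ms @ 8/3 + 333.333ms (2/3)
6. 1666.667ms @ 10/3 + 333.333ms (2/3)
7. 2000.0ms @ 4 + 1000.0ms (2)
8. 3000.0ms @ 6 + 500.0ms (1)
9. 3500.0ms @ 7 + 500.0ms (1)

note 3 onset = 1b = 500.0ms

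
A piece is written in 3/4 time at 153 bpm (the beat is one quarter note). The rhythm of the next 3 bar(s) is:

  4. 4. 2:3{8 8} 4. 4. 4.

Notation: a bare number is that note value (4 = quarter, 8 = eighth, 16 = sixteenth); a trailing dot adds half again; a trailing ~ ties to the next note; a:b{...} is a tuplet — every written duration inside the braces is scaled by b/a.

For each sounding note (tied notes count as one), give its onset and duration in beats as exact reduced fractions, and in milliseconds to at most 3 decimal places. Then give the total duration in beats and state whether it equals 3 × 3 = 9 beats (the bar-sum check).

1) 0.0ms=0b +588.235ms=3/2b
2) 588.235ms=3/2b +588.235ms=3/2b
3) 1176.471ms=3b +294.118ms=3/4b
4) 1470.588ms=15/4b +294.118ms=3/4b
5) 1764.706ms=9/2b +588.235ms=3/2b
6) 2352.941ms=6b +588.235ms=3/2b
7) 2941.176ms=15/2b +588.235ms=3/2b
Σ=9b of 9 (153bpm 3/4) — PASS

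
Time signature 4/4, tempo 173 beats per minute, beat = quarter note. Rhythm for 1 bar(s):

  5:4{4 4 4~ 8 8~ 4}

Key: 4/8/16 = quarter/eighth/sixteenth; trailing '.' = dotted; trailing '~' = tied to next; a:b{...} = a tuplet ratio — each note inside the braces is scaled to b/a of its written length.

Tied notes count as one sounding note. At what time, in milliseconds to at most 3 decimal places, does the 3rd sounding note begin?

note 3 onset = 8/5b = 554.913ms

1. 0.0ms @ 0 + 277.457ms (4/5)
2. 277.457ms @ 4/5 + 277.457ms (4/5)
3. 554.913ms @ 8/5 + 416.185ms (6/5)
4. 971.098ms @ 14/5 + 416.185ms (6/5)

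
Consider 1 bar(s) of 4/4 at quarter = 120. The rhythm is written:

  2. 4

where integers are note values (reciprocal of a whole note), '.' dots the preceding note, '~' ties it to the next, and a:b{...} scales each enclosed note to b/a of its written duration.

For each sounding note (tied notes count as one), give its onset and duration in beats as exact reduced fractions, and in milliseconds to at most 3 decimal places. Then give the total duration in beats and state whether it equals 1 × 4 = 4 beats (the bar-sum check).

1) 0.0ms=0b +1500.0ms=3b
2) 1500.0ms=3b +500.0ms=1b
Σ=4b of 4 (120bpm 4/4) — PASS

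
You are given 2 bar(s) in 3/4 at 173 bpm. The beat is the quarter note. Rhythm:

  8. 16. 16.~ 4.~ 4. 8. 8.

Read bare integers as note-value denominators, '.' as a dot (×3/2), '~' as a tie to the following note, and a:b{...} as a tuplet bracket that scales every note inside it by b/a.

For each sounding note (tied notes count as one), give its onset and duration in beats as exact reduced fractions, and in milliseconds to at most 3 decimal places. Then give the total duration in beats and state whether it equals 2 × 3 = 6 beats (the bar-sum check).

1) 0.0ms=0b +260.116ms=3/4b
2) 260.116ms=3/4b +130.058ms=3/8b
3) 390.173ms=9/8b +1170.52ms=27/8b
4) 1560.694ms=9/2b +260.116ms=3/4b
5) 1820.809ms=21/4b +260.116ms=3/4b
Σ=6b of 6 (173bpm 3/4) — PASS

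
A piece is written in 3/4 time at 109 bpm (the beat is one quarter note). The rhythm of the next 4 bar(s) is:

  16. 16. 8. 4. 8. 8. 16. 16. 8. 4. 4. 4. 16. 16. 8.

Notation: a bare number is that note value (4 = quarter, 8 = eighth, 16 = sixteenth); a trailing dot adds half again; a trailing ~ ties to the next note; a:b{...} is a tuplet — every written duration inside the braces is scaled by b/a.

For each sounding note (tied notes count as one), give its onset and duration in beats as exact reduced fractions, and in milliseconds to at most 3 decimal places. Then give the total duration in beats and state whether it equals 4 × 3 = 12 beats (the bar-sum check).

1) 0.0ms=0b +206.422ms=3/8b
2) 206.422ms=3/8b +206.422ms=3/8b
3) 412.844ms=3/4b +412.844ms=3/4b
4) 825.688ms=3/2b +825.688ms=3/2b
5) 1651.376ms=3b +412.844ms=3/4b
6) 2064.22ms=15/4b +412.844ms=3/4b
7) 2477.064ms=9/2b +206.422ms=3/8b
8) 2683.486ms=39/8b +206.422ms=3/8b
9) 2889.908ms=21/4b +412.844ms=3/4b
10) 3302.752ms=6b +825.688ms=3/2b
11) 4128.44ms=15/2b +825.688ms=3/2b
12) 4954.128ms=9b +825.688ms=3/2b
13) 5779.817ms=21/2b +206.422ms=3/8b
14) 5986.239ms=87/8b +206.422ms=3/8b
15) 6192.661ms=45/4b +412.844ms=3/4b
Σ=12b of 12 (109bpm 3/4) — PASS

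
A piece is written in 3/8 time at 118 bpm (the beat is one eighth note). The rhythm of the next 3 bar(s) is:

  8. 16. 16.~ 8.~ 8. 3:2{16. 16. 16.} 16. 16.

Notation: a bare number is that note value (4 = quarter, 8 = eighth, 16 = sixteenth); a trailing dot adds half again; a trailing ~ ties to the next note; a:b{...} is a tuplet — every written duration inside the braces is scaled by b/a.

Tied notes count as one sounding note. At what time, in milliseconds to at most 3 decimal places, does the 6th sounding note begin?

note 6 onset = 7b = 3559.322ms

1. 0.0ms @ 0 + 762.712ms (3/2)
2. 762.712ms @ 3/2 + 381.356ms (3/4)
3. 1144.068ms @ 9/4 + 1906.78ms (15/4)
4. 3050.847ms @ 6 + 254.237ms (1/2)
5. 3305.085ms @ 13/2 + 254.237ms (1/2)
6. 3559.322ms @ 7 + 254.237ms (1/2)
7. 3813.559ms @ 15/2 + 381.356ms (3/4)
8. 4194.915ms @ 33/4 + 381.356ms (3/4)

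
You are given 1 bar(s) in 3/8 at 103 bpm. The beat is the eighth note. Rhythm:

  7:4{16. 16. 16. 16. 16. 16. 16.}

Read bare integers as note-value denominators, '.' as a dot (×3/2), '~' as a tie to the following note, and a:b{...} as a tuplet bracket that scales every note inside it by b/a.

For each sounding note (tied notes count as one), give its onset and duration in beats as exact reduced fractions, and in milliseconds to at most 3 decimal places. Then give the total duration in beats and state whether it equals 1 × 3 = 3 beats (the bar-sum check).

1) 0.0ms=0b +249.653ms=3/7b
2) 249.653ms=3/7b +249.653ms=3/7b
3) 499.307ms=6/7b +249.653ms=3/7b
4) 748.96ms=9/7b +249.653ms=3/7b
5) 998.613ms=12/7b +249.653ms=3/7b
6) 1248.266ms=15/7b +249.653ms=3/7b
7) 1497.92ms=18/7b +249.653ms=3/7b
Σ=3b of 3 (103bpm 3/8) — PASS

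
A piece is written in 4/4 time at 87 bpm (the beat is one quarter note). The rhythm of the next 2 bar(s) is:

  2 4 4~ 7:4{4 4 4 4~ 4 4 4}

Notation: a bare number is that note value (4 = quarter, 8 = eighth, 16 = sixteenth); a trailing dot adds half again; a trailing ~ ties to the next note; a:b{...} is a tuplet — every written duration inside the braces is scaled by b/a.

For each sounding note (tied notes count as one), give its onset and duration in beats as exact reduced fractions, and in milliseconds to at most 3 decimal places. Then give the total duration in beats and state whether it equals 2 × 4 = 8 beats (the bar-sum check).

1) 0.0ms=0b +1379.31ms=2b
2) 1379.31ms=2b +689.655ms=1b
3) 2068.966ms=3b +1083.744ms=11/7b
4) 3152.709ms=32/7b +394.089ms=4/7b
5) 3546.798ms=36/7b +394.089ms=4/7b
6) 3940.887ms=40/7b +788.177ms=8/7b
7) 4729.064ms=48/7b +394.089ms=4/7b
8) 5123.153ms=52/7b +394.089ms=4/7b
Σ=8b of 8 (87bpm 4/4) — PASS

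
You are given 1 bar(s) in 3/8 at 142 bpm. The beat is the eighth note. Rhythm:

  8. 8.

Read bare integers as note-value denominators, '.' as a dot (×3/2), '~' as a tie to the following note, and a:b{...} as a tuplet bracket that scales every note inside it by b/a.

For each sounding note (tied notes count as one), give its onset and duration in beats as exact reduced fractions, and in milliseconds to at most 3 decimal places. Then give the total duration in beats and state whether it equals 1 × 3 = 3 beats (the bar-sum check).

1) 0.0ms=0b +633.803ms=3/2b
2) 633.803ms=3/2b +633.803ms=3/2b
Σ=3b of 3 (142bpm 3/8) — PASS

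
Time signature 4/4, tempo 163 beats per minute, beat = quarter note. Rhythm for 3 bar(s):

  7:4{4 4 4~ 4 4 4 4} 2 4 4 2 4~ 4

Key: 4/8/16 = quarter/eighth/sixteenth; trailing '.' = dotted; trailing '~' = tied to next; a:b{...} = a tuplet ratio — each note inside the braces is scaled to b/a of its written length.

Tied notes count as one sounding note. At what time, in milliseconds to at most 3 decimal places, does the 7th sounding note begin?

note 7 onset = 4b = 1472.393ms

1. 0.0ms @ 0 + 210.342ms (4/7)
2. 210.342ms @ 4/7 + 210.342ms (4/7)
3. 420.684ms @ 8/7 + 420.684ms (8/7)
4. 841.367ms @ 16/7 + 210.342ms (4/7)
5. 1051.709ms @ 20/7 + 210.342ms (4/7)
6. 1262.051ms @ 24/7 + 210.342ms (4/7)
7. 1472.393ms @ 4 + 736.196ms (2)
8. 2208.589ms @ 6 + 368.098ms (1)
9. 2576.687ms @ 7 + 368.098ms (1)
10. 2944.785ms @ 8 + 736.196ms (2)
11. 3680.982ms @ 10 + 736.196ms (2)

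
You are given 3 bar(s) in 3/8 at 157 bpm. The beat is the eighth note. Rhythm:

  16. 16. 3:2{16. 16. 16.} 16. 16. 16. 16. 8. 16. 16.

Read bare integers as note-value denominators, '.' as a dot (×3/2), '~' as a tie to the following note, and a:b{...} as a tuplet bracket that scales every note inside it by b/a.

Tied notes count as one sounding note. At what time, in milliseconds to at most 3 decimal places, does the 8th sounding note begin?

note 8 onset = 9/2b = 1719.745ms

1. 0.0ms @ 0 + 286.624ms (3/4)
2. 286.624ms @ 3/4 + 286.624ms (3/4)
3. 573.248ms @ 3/2 + 191.083ms (1/2)
4. 764.331ms @ 2 + 191.083ms (1/2)
5. 955.414ms @ 5/2 + 191.083ms (1/2)
6. 1146.497ms @ 3 + 286.624ms (3/4)
7. 1433.121ms @ 15/4 + 286.624ms (3/4)
8. 1719.745ms @ 9/2 + 286.624ms (3/4)
9. 2006.369ms @ 21/4 + 286.624ms (3/4)
10. 2292.994ms @ 6 + 573.248ms (3/2)
11. 2866.242ms @ 15/2 + 286.624ms (3/4)
12. 3152.866ms @ 33/4 + 286.624ms (3/4)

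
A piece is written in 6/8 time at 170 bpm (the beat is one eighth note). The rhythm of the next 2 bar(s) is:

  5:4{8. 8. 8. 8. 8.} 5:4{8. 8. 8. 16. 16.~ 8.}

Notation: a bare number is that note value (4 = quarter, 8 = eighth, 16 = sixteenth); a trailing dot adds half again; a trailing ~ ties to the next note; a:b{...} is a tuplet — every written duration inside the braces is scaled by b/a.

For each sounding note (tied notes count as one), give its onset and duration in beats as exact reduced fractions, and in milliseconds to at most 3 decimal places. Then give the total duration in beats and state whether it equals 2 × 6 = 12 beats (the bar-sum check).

1) 0.0ms=0b +423.529ms=6/5b
2) 423.529ms=6/5b +423.529ms=6/5b
3) 847.059ms=12/5b +423.529ms=6/5b
4) 1270.588ms=18/5b +423.529ms=6/5b
5) 1694.118ms=24/5b +423.529ms=6/5b
6) 2117.647ms=6b +423.529ms=6/5b
7) 2541.176ms=36/5b +423.529ms=6/5b
8) 2964.706ms=42/5b +423.529ms=6/5b
9) 3388.235ms=48/5b +211.765ms=3/5b
10) 3600.0ms=51/5b +635.294ms=9/5b
Σ=12b of 12 (170bpm 6/8) — PASS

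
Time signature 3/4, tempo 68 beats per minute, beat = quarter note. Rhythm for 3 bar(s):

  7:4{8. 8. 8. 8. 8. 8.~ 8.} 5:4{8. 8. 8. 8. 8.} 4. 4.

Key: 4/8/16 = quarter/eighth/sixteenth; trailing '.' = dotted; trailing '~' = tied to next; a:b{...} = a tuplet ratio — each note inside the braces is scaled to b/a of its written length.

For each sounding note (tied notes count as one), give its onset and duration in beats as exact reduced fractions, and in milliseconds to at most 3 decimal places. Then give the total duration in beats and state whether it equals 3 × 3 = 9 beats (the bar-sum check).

1) 0.0ms=0b +378.151ms=3/7b
2) 378.151ms=3/7b +378.151ms=3/7b
3) 756.303ms=6/7b +378.151ms=3/7b
4) 1134.454ms=9/7b +378.151ms=3/7b
5) 1512.605ms=12/7b +378.151ms=3/7b
6) 1890.756ms=15/7b +756.303ms=6/7b
7) 2647.059ms=3b +529.412ms=3/5b
8) 3176.471ms=18/5b +529.412ms=3/5b
9) 3705.882ms=21/5b +529.412ms=3/5b
10) 4235.294ms=24/5b +529.412ms=3/5b
11) 4764.706ms=27/5b +529.412ms=3/5b
12) 5294.118ms=6b +1323.529ms=3/2b
13) 6617.647ms=15/2b +1323.529ms=3/2b
Σ=9b of 9 (68bpm 3/4) — PASS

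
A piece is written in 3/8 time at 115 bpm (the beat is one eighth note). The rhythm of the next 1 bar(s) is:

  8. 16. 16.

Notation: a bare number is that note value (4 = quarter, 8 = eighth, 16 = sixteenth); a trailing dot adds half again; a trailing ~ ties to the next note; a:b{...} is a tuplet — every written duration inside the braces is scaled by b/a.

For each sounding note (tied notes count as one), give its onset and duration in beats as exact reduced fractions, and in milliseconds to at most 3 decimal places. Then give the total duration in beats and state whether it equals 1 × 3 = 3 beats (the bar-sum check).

1) 0.0ms=0b +782.609ms=3/2b
2) 782.609ms=3/2b +391.304ms=3/4b
3) 1173.913ms=9/4b +391.304ms=3/4b
Σ=3b of 3 (115bpm 3/8) — PASS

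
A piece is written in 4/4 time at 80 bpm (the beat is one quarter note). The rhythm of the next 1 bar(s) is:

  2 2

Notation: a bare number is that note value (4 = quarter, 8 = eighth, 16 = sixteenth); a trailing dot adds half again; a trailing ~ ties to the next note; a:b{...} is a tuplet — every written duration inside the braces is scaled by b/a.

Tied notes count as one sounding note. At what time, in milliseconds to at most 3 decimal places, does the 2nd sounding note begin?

note 2 onset = 2b = 1500.0ms

1. 0.0ms @ 0 + 1500.0ms (2)
2. 1500.0ms @ 2 + 1500.0ms (2)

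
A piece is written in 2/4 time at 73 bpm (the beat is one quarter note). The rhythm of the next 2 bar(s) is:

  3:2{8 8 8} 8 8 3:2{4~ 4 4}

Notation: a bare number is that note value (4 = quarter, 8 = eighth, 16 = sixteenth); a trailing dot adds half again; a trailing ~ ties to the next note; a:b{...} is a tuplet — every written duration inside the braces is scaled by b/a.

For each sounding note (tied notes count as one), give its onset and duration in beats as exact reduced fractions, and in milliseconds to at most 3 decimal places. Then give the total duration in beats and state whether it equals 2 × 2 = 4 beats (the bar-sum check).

1) 0.0ms=0b +273.973ms=1/3b
2) 273.973ms=1/3b +273.973ms=1/3b
3) 547.945ms=2/3b +273.973ms=1/3b
4) 821.918ms=1b +410.959ms=1/2b
5) 1232.877ms=3/2b +410.959ms=1/2b
6) 1643.836ms=2b +1095.89ms=4/3b
7) 2739.726ms=10/3b +547.945ms=2/3b
Σ=4b of 4 (73bpm 2/4) — PASS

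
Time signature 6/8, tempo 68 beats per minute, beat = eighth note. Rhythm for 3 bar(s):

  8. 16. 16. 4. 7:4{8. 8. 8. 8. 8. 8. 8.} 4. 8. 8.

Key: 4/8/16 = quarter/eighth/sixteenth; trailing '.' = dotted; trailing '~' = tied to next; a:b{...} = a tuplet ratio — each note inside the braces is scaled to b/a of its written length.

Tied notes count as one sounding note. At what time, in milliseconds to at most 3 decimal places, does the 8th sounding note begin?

1. 0.0ms @ 0 + 1323.529ms (3/2)
2. 1323.529ms @ 3/2 + 661.765ms (3/4)
3. 1985.294ms @ 9/4 + 661.765ms (3/4)
4. 2647.059ms @ 3 + 2647.059ms (3)
5. 5294.118ms @ 6 + 756.303ms (6/7)
6. 6050.42ms @ 48/7 + 756.303ms (6/7)
7. 6806.723ms @ 54/7 + 756.303ms (6/7)
8. 7563.025ms @ 60/7 + 756.303ms (6/7)
9. 8319.328ms @ 66/7 + 756.303ms (6/7)
10. 9075.63ms @ 72/7 + 756.303ms (6/7)
11. 9831.933ms @ 78/7 + 756.303ms (6/7)
12. 10588.235ms @ 12 + 2647.059ms (3)
13. 13235.294ms @ 15 + 1323.529ms (3/2)
14. 14558.824ms @ 33/2 + 1323.529ms (3/2)

note 8 onset = 60/7b = 7563.025ms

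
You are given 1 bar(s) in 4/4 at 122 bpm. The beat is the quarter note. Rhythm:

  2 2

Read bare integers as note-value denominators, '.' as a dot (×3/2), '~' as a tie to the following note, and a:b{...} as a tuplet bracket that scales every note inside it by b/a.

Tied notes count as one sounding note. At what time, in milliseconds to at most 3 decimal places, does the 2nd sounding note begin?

1. 0.0ms @ 0 + 983.607ms (2)
2. 983.607ms @ 2 + 983.607ms (2)

note 2 onset = 2b = 983.607ms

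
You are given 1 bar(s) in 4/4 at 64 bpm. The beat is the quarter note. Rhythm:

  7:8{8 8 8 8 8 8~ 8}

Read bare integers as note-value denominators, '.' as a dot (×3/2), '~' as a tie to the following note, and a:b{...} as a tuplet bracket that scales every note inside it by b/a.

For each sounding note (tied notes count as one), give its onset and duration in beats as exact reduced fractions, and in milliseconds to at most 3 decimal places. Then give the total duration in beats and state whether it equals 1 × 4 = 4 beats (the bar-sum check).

1) 0.0ms=0b +535.714ms=4/7b
2) 535.714ms=4/7b +535.714ms=4/7b
3) 1071.429ms=8/7b +535.714ms=4/7b
4) 1607.143ms=12/7b +535.714ms=4/7b
5) 2142.857ms=16/7b +535.714ms=4/7b
6) 2678.571ms=20/7b +1071.429ms=8/7b
Σ=4b of 4 (64bpm 4/4) — PASS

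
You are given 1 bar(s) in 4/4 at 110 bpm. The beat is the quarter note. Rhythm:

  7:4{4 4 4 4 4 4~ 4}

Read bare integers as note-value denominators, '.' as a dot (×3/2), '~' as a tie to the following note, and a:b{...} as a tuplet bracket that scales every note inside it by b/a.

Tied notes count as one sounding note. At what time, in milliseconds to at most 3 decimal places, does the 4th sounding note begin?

note 4 onset = 12/7b = 935.065ms

1. 0.0ms @ 0 + 311.688ms (4/7)
2. 311.688ms @ 4/7 + 311.688ms (4/7)
3. 623.377ms @ 8/7 + 311.688ms (4/7)
4. 935.065ms @ 12/7 + 311.688ms (4/7)
5. 1246.753ms @ 16/7 + 311.688ms (4/7)
6. 1558.442ms @ 20/7 + 623.377ms (8/7)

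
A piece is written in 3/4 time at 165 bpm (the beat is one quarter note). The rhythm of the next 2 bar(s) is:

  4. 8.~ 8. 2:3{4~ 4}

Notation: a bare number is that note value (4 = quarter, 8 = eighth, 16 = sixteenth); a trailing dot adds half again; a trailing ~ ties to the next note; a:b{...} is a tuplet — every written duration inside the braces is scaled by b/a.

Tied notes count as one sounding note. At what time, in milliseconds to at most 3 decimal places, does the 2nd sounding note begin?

note 2 onset = 3/2b = 545.455ms

1. 0.0ms @ 0 + 545.455ms (3/2)
2. 545.455ms @ 3/2 + 545.455ms (3/2)
3. 1090.909ms @ 3 + 1090.909ms (3)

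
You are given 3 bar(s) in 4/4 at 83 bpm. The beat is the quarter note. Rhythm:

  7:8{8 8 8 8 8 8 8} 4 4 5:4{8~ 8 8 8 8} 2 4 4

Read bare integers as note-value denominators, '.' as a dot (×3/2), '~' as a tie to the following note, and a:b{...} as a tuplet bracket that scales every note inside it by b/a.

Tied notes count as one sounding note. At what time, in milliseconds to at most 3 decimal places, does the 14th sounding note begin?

note 14 onset = 8b = 5783.133ms

1. 0.0ms @ 0 + 413.081ms (4/7)
2. 413.081ms @ 4/7 + 413.081ms (4/7)
3. 826.162ms @ 8/7 + 413.081ms (4/7)
4. 1239.243ms @ 12/7 + 413.081ms (4/7)
5. 1652.324ms @ 16/7 + 413.081ms (4/7)
6. 2065.404ms @ 20/7 + 413.081ms (4/7)
7. 2478.485ms @ 24/7 + 413.081ms (4/7)
8. 2891.566ms @ 4 + 722.892ms (1)
9. 3614.458ms @ 5 + 722.892ms (1)
10. 4337.349ms @ 6 + 578.313ms (4/5)
11. 4915.663ms @ 34/5 + 289.157ms (2/5)
12. 5204.819ms @ 36/5 + 289.157ms (2/5)
13. 5493.976ms @ 38/5 + 289.157ms (2/5)
14. 5783.133ms @ 8 + 1445.783ms (2)
15. 7228.916ms @ 10 + 722.892ms (1)
16. 7951.807ms @ 11 + 722.892ms (1)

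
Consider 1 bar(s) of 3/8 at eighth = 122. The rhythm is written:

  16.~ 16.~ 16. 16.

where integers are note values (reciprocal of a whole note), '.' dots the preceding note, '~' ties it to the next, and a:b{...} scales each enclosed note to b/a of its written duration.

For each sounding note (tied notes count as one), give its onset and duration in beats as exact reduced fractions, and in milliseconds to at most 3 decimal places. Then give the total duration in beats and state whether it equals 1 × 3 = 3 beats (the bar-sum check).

1) 0.0ms=0b +1106.557ms=9/4b
2) 1106.557ms=9/4b +368.852ms=3/4b
Σ=3b of 3 (122bpm 3/8) — PASS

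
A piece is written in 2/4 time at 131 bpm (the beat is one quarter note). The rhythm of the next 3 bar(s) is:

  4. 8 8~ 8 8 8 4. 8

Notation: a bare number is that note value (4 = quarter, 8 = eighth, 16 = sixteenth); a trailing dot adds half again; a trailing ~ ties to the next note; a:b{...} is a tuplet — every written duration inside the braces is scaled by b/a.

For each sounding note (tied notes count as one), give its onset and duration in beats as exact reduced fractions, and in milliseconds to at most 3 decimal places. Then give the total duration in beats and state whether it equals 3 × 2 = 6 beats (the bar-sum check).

1) 0.0ms=0b +687.023ms=3/2b
2) 687.023ms=3/2b +229.008ms=1/2b
3) 916.031ms=2b +458.015ms=1b
4) 1374.046ms=3b +229.008ms=1/2b
5) 1603.053ms=7/2b +229.008ms=1/2b
6) 1832.061ms=4b +687.023ms=3/2b
7) 2519.084ms=11/2b +229.008ms=1/2b
Σ=6b of 6 (131bpm 2/4) — PASS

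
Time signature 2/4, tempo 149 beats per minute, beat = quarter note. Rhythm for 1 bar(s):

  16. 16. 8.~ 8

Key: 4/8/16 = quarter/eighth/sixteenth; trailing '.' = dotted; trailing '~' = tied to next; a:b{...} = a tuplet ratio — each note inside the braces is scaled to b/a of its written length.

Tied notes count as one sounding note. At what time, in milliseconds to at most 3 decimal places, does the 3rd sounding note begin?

note 3 onset = 3/4b = 302.013ms

1. 0.0ms @ 0 + 151.007ms (3/8)
2. 151.007ms @ 3/8 + 151.007ms (3/8)
3. 302.013ms @ 3/4 + 503.356ms (5/4)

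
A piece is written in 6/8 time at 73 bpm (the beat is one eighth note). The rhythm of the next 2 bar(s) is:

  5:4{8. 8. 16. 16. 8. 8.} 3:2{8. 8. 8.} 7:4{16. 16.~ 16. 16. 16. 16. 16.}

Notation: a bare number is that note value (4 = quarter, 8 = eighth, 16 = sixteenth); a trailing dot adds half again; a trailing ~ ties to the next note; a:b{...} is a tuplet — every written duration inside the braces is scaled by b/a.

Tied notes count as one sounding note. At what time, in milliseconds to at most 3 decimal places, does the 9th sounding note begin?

1. 0.0ms @ 0 + 986.301ms (6/5)
2. 986.301ms @ 6/5 + 986.301ms (6/5)
3. 1972.603ms @ 12/5 + 493.151ms (3/5)
4. 2465.753ms @ 3 + 493.151ms (3/5)
5. 2958.904ms @ 18/5 + 986.301ms (6/5)
6. 3945.205ms @ 24/5 + 986.301ms (6/5)
7. 4931.507ms @ 6 + 821.918ms (1)
8. 5753.425ms @ 7 + 821.918ms (1)
9. 6575.342ms @ 8 + 821.918ms (1)
10. 7397.26ms @ 9 + 352.25ms (3/7)
11. 7749.511ms @ 66/7 + 704.501ms (6/7)
12. 8454.012ms @ 72/7 + 352.25ms (3/7)
13. 8806.262ms @ 75/7 + 352.25ms (3/7)
14. 9158.513ms @ 78/7 + 352.25ms (3/7)
15. 9510.763ms @ 81/7 + 352.25ms (3/7)

note 9 onset = 8b = 6575.342ms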